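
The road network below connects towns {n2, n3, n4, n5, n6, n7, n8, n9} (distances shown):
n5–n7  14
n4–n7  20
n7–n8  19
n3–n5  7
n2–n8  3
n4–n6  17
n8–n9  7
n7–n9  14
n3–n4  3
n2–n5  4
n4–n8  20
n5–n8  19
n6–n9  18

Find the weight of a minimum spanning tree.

55

Sort edges by weight, then run Kruskal:
n2–n8 (3): add — endpoints in different components.
n3–n4 (3): add — endpoints in different components.
n2–n5 (4): add — endpoints in different components.
n3–n5 (7): add — endpoints in different components.
n8–n9 (7): add — endpoints in different components.
n5–n7 (14): add — endpoints in different components.
n7–n9 (14): skip — n7 and n9 already connected.
n4–n6 (17): add — endpoints in different components.
MST edges: n2–n8, n3–n4, n2–n5, n3–n5, n8–n9, n5–n7, n4–n6; total weight 3+3+4+7+7+14+17 = 55.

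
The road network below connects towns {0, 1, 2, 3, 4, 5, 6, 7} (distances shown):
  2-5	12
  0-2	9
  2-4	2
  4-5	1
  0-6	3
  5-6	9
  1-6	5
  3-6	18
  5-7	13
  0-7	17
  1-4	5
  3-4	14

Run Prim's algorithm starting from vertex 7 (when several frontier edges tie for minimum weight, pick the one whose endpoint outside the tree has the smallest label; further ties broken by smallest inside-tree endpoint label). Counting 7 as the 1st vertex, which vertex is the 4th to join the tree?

2

Prim's algorithm from 7:
Step 1: cheapest edge leaving the tree is 5-7 (13); add 5.
Step 2: cheapest edge leaving the tree is 4-5 (1); add 4.
Step 3: cheapest edge leaving the tree is 2-4 (2); add 2.
Step 4: cheapest edge leaving the tree is 1-4 (5); add 1.
Step 5: cheapest edge leaving the tree is 1-6 (5); add 6.
Step 6: cheapest edge leaving the tree is 0-6 (3); add 0.
Step 7: cheapest edge leaving the tree is 3-4 (14); add 3.
Vertex order: 7, 5, 4, 2, 1, 6, 0, 3. The 4th vertex is 2.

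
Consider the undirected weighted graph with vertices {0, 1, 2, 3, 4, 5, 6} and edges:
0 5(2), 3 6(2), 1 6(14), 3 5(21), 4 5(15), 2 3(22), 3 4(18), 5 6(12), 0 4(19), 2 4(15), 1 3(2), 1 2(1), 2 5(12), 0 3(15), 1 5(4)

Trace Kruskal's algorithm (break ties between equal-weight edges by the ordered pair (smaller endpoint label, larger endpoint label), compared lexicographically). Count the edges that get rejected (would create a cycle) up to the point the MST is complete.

4

Kruskal: consider edges lightest-first.
1 2 (1): add — endpoints in different components.
0 5 (2): add — endpoints in different components.
1 3 (2): add — endpoints in different components.
3 6 (2): add — endpoints in different components.
1 5 (4): add — endpoints in different components.
2 5 (12): skip — 2 and 5 already connected.
5 6 (12): skip — 5 and 6 already connected.
1 6 (14): skip — 1 and 6 already connected.
0 3 (15): skip — 0 and 3 already connected.
2 4 (15): add — endpoints in different components.
Edges rejected before the tree was complete: 4.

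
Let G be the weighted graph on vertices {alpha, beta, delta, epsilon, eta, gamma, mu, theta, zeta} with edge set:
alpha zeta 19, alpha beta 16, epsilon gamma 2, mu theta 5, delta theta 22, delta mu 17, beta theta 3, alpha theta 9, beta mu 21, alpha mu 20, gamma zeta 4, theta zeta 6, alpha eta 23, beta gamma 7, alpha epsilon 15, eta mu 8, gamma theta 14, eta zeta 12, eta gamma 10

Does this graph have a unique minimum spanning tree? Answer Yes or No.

Sort edges by weight, then run Kruskal:
epsilon gamma (2): add — endpoints in different components.
beta theta (3): add — endpoints in different components.
gamma zeta (4): add — endpoints in different components.
mu theta (5): add — endpoints in different components.
theta zeta (6): add — endpoints in different components.
beta gamma (7): skip — gamma and beta already connected.
eta mu (8): add — endpoints in different components.
alpha theta (9): add — endpoints in different components.
eta gamma (10): skip — eta and gamma already connected.
eta zeta (12): skip — zeta and eta already connected.
gamma theta (14): skip — theta and gamma already connected.
alpha epsilon (15): skip — alpha and epsilon already connected.
alpha beta (16): skip — alpha and beta already connected.
delta mu (17): add — endpoints in different components.
Every non-tree edge has weight strictly greater than the heaviest edge on the tree path between its endpoints, so the MST is unique.

Yes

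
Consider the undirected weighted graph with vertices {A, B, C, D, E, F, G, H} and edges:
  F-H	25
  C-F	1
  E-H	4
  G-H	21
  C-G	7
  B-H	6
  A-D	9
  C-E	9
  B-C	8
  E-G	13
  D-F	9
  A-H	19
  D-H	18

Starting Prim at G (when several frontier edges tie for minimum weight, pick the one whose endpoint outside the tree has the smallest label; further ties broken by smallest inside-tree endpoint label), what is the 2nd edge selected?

C-F

Prim's algorithm from G:
Step 1: frontier [C-G 7, E-G 13, G-H 21] → take C-G (7); add C.
Step 2: frontier [C-F 1, B-C 8, C-E 9, E-G 13, G-H 21] → take C-F (1); add F.
Step 3: frontier [B-C 8, C-E 9, D-F 9, F-H 25, E-G 13, G-H 21] → take B-C (8); add B.
Step 4: frontier [B-H 6, C-E 9, D-F 9, F-H 25, E-G 13, G-H 21] → take B-H (6); add H.
Step 5: frontier [C-E 9, D-F 9, E-G 13, E-H 4, D-H 18, A-H 19] → take E-H (4); add E.
Step 6: frontier [D-F 9, D-H 18, A-H 19] → take D-F (9); add D.
Step 7: frontier [A-D 9, A-H 19] → take A-D (9); add A.
The 2nd edge added is C-F.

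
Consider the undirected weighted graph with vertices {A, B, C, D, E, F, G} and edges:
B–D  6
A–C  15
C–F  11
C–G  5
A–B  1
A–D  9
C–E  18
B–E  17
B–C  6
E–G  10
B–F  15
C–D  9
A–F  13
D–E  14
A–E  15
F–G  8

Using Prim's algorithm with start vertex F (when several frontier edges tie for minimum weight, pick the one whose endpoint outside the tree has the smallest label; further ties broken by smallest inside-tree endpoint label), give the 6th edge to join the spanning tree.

Grow the tree from F using Prim:
Step 1: cheapest edge leaving the tree is F–G (8); add G.
Step 2: cheapest edge leaving the tree is C–G (5); add C.
Step 3: cheapest edge leaving the tree is B–C (6); add B.
Step 4: cheapest edge leaving the tree is A–B (1); add A.
Step 5: cheapest edge leaving the tree is B–D (6); add D.
Step 6: cheapest edge leaving the tree is E–G (10); add E.
The 6th edge added is E–G.

E-G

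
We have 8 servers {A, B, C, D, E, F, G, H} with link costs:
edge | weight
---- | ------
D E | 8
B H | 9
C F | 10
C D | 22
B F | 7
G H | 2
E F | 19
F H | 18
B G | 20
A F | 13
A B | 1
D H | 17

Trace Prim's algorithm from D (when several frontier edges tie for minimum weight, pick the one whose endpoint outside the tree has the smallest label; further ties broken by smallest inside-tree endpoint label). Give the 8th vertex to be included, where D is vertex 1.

Grow the tree from D using Prim:
Step 1: cheapest edge leaving the tree is D E (8); add E.
Step 2: cheapest edge leaving the tree is D H (17); add H.
Step 3: cheapest edge leaving the tree is G H (2); add G.
Step 4: cheapest edge leaving the tree is B H (9); add B.
Step 5: cheapest edge leaving the tree is A B (1); add A.
Step 6: cheapest edge leaving the tree is B F (7); add F.
Step 7: cheapest edge leaving the tree is C F (10); add C.
Vertex order: D, E, H, G, B, A, F, C. The 8th vertex is C.

C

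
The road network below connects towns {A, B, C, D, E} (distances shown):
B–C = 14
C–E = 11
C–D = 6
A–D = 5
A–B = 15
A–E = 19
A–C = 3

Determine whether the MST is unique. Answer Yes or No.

Kruskal: consider edges lightest-first.
A–C (3): add — endpoints in different components.
A–D (5): add — endpoints in different components.
C–D (6): skip — C and D already connected.
C–E (11): add — endpoints in different components.
B–C (14): add — endpoints in different components.
Every non-tree edge has weight strictly greater than the heaviest edge on the tree path between its endpoints, so the MST is unique.

Yes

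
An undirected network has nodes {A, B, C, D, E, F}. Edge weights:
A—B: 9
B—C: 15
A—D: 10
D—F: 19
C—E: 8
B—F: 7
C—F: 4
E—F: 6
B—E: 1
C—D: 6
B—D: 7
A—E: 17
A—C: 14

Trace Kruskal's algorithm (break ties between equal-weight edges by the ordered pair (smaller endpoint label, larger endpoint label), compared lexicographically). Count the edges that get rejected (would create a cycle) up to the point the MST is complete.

3

Kruskal's algorithm — process edges by increasing weight (ties by edge label):
B—E (1): add — endpoints in different components.
C—F (4): add — endpoints in different components.
C—D (6): add — endpoints in different components.
E—F (6): add — endpoints in different components.
B—D (7): skip — B and D already connected.
B—F (7): skip — B and F already connected.
C—E (8): skip — C and E already connected.
A—B (9): add — endpoints in different components.
Edges rejected before the tree was complete: 3.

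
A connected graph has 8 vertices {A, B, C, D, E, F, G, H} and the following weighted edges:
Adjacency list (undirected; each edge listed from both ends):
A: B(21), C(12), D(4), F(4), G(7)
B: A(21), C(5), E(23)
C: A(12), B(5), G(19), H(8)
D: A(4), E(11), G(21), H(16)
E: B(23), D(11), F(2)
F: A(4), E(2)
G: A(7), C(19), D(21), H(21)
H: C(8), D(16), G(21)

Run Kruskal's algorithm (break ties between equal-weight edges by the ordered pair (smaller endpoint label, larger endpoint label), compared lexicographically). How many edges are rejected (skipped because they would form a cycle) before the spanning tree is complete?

1

Sort edges by weight, then run Kruskal:
E F (2): add — endpoints in different components.
A D (4): add — endpoints in different components.
A F (4): add — endpoints in different components.
B C (5): add — endpoints in different components.
A G (7): add — endpoints in different components.
C H (8): add — endpoints in different components.
D E (11): skip — D and E already connected.
A C (12): add — endpoints in different components.
Edges rejected before the tree was complete: 1.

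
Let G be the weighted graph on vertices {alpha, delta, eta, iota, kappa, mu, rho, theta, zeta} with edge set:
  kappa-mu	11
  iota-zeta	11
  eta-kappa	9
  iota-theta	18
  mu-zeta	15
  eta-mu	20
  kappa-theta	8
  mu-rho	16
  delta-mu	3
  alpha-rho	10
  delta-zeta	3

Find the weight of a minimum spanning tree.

71

Sort edges by weight, then run Kruskal:
delta-mu (3): add — endpoints in different components.
delta-zeta (3): add — endpoints in different components.
kappa-theta (8): add — endpoints in different components.
eta-kappa (9): add — endpoints in different components.
alpha-rho (10): add — endpoints in different components.
iota-zeta (11): add — endpoints in different components.
kappa-mu (11): add — endpoints in different components.
mu-zeta (15): skip — mu and zeta already connected.
mu-rho (16): add — endpoints in different components.
MST edges: delta-mu, delta-zeta, kappa-theta, eta-kappa, alpha-rho, iota-zeta, kappa-mu, mu-rho; total weight 3+3+8+9+10+11+11+16 = 71.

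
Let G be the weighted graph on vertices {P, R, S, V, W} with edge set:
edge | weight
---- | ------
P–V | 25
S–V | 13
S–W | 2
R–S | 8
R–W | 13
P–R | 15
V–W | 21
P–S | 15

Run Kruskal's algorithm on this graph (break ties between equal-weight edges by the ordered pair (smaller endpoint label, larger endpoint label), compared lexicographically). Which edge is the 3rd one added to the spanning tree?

S-V

Sort edges by weight, then run Kruskal:
S–W (2): add. Components now {P} {S,W} {R} {V}
R–S (8): add. Components now {P} {R,S,W} {V}
R–W (13): skip — R and W already connected.
S–V (13): add. Components now {P} {R,S,V,W}
P–R (15): add. Components now {P,R,S,V,W}
The 3rd edge added is S–V.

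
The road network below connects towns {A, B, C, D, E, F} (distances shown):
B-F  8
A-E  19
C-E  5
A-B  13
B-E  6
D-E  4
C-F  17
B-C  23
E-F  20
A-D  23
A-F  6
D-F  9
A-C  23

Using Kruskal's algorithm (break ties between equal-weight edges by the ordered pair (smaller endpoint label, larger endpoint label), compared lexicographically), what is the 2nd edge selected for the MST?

Kruskal's algorithm — process edges by increasing weight (ties by edge label):
D-E (4): add — endpoints in different components.
C-E (5): add — endpoints in different components.
A-F (6): add — endpoints in different components.
B-E (6): add — endpoints in different components.
B-F (8): add — endpoints in different components.
The 2nd edge added is C-E.

C-E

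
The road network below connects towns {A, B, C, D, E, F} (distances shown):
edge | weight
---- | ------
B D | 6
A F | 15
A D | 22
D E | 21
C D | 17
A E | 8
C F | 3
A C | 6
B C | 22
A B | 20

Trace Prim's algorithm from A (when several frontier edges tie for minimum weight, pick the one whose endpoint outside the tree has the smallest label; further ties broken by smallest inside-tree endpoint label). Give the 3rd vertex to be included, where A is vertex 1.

Grow the tree from A using Prim:
Step 1: frontier [A C 6, A E 8, A F 15, A B 20, A D 22] → take A C (6); add C.
Step 2: frontier [A E 8, A F 15, A B 20, A D 22, C F 3, C D 17, B C 22] → take C F (3); add F.
Step 3: frontier [A E 8, A B 20, A D 22, C D 17, B C 22] → take A E (8); add E.
Step 4: frontier [A B 20, A D 22, C D 17, B C 22, D E 21] → take C D (17); add D.
Step 5: frontier [A B 20, B C 22, B D 6] → take B D (6); add B.
Vertex order: A, C, F, E, D, B. The 3rd vertex is F.

F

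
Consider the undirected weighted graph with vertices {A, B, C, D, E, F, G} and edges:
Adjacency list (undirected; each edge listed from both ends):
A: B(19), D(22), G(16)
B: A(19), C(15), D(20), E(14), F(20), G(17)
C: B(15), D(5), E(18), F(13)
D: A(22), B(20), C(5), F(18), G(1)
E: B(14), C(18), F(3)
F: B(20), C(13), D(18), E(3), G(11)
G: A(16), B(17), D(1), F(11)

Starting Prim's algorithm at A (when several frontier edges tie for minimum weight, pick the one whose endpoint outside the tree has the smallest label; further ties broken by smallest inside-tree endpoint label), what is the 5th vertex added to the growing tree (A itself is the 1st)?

F

Prim's algorithm from A:
Step 1: cheapest edge leaving the tree is A—G (16); add G.
Step 2: cheapest edge leaving the tree is D—G (1); add D.
Step 3: cheapest edge leaving the tree is C—D (5); add C.
Step 4: cheapest edge leaving the tree is F—G (11); add F.
Step 5: cheapest edge leaving the tree is E—F (3); add E.
Step 6: cheapest edge leaving the tree is B—E (14); add B.
Vertex order: A, G, D, C, F, E, B. The 5th vertex is F.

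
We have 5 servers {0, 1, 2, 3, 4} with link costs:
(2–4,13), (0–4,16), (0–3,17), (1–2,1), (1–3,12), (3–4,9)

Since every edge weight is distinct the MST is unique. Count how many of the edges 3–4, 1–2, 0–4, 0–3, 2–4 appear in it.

Sort edges by weight, then run Kruskal:
1–2 (1): add. Components now {0} {1,2} {3} {4}
3–4 (9): add. Components now {0} {1,2} {3,4}
1–3 (12): add. Components now {0} {1,2,3,4}
2–4 (13): skip — 2 and 4 already connected.
0–4 (16): add. Components now {0,1,2,3,4}
MST edge set: {1–2, 3–4, 1–3, 0–4}.
Of the listed edges, {3–4, 1–2, 0–4} are in the MST → 3.

3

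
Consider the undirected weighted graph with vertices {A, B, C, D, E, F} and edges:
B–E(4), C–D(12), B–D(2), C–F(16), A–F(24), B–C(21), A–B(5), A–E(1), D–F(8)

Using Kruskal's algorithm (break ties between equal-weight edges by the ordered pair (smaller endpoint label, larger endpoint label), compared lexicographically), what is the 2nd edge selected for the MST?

B-D

Kruskal's algorithm — process edges by increasing weight (ties by edge label):
A–E (1): add. Components now {A,E} {B} {C} {D} {F}
B–D (2): add. Components now {A,E} {B,D} {C} {F}
B–E (4): add. Components now {A,B,D,E} {C} {F}
A–B (5): skip — A and B already connected.
D–F (8): add. Components now {A,B,D,E,F} {C}
C–D (12): add. Components now {A,B,C,D,E,F}
The 2nd edge added is B–D.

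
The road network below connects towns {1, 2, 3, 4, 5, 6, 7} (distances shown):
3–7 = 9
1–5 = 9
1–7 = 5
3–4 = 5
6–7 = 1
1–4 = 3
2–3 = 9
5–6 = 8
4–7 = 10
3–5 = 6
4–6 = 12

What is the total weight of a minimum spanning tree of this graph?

29

Prim's algorithm from 1:
Step 1: cheapest edge leaving the tree is 1–4 (3); add 4.
Step 2: cheapest edge leaving the tree is 3–4 (5); add 3.
Step 3: cheapest edge leaving the tree is 1–7 (5); add 7.
Step 4: cheapest edge leaving the tree is 6–7 (1); add 6.
Step 5: cheapest edge leaving the tree is 3–5 (6); add 5.
Step 6: cheapest edge leaving the tree is 2–3 (9); add 2.
MST edges: 1–4, 3–4, 1–7, 6–7, 3–5, 2–3; total weight 3+5+5+1+6+9 = 29.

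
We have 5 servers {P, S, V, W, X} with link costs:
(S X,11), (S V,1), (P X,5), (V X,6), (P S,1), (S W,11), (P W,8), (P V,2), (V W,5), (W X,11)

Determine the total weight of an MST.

12

Prim's algorithm from P:
Step 1: frontier [P S 1, P V 2, P X 5, P W 8] → take P S (1); add S.
Step 2: frontier [P V 2, P X 5, P W 8, S V 1, S W 11, S X 11] → take S V (1); add V.
Step 3: frontier [P X 5, P W 8, S W 11, S X 11, V W 5, V X 6] → take V W (5); add W.
Step 4: frontier [P X 5, S X 11, V X 6, W X 11] → take P X (5); add X.
MST edges: P S, S V, V W, P X; total weight 1+1+5+5 = 12.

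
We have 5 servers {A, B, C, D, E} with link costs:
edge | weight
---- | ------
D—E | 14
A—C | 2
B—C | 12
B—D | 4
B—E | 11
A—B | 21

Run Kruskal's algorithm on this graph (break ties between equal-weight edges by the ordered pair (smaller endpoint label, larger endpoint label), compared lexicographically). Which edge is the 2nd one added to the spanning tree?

Kruskal's algorithm — process edges by increasing weight (ties by edge label):
A—C (2): add. Components now {A,C} {B} {D} {E}
B—D (4): add. Components now {A,C} {B,D} {E}
B—E (11): add. Components now {A,C} {B,D,E}
B—C (12): add. Components now {A,B,C,D,E}
The 2nd edge added is B—D.

B-D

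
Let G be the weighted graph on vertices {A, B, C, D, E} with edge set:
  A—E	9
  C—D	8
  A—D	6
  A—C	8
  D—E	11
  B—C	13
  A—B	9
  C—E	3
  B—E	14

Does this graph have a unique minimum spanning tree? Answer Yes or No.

No

Sort edges by weight, then run Kruskal:
C—E (3): add. Components now {A} {B} {C,E} {D}
A—D (6): add. Components now {A,D} {B} {C,E}
A—C (8): add. Components now {A,C,D,E} {B}
C—D (8): skip — C and D already connected.
A—B (9): add. Components now {A,B,C,D,E}
Non-tree edge C—D has weight 8, equal to the heaviest edge on its tree cycle — swapping gives another MST of the same weight. Not unique.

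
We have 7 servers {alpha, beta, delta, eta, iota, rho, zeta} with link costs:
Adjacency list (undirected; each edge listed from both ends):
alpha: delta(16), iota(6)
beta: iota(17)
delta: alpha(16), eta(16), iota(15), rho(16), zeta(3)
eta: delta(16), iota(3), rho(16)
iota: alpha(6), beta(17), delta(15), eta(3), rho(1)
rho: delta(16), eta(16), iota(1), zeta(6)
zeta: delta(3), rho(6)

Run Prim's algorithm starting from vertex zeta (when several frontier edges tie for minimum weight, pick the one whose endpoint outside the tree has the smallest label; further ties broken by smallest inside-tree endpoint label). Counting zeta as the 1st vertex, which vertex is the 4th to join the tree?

iota

Grow the tree from zeta using Prim:
Step 1: frontier [delta—zeta 3, rho—zeta 6] → take delta—zeta (3); add delta.
Step 2: frontier [delta—iota 15, alpha—delta 16, delta—eta 16, delta—rho 16, rho—zeta 6] → take rho—zeta (6); add rho.
Step 3: frontier [delta—iota 15, alpha—delta 16, delta—eta 16, iota—rho 1, eta—rho 16] → take iota—rho (1); add iota.
Step 4: frontier [alpha—delta 16, delta—eta 16, eta—iota 3, alpha—iota 6, beta—iota 17, eta—rho 16] → take eta—iota (3); add eta.
Step 5: frontier [alpha—delta 16, alpha—iota 6, beta—iota 17] → take alpha—iota (6); add alpha.
Step 6: frontier [beta—iota 17] → take beta—iota (17); add beta.
Vertex order: zeta, delta, rho, iota, eta, alpha, beta. The 4th vertex is iota.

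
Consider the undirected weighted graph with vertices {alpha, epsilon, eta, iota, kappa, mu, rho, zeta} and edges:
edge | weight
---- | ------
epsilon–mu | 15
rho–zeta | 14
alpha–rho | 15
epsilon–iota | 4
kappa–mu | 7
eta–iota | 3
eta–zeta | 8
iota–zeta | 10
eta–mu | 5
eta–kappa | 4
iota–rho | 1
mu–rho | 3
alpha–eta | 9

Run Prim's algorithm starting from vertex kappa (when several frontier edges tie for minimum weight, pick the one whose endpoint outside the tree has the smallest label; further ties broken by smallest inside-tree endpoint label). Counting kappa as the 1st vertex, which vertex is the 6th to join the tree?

Prim, starting at kappa.
Step 1: frontier [eta–kappa 4, kappa–mu 7] → take eta–kappa (4); add eta.
Step 2: frontier [eta–iota 3, eta–mu 5, eta–zeta 8, alpha–eta 9, kappa–mu 7] → take eta–iota (3); add iota.
Step 3: frontier [eta–mu 5, eta–zeta 8, alpha–eta 9, iota–rho 1, epsilon–iota 4, iota–zeta 10, kappa–mu 7] → take iota–rho (1); add rho.
Step 4: frontier [eta–mu 5, eta–zeta 8, alpha–eta 9, epsilon–iota 4, iota–zeta 10, kappa–mu 7, mu–rho 3, rho–zeta 14, alpha–rho 15] → take mu–rho (3); add mu.
Step 5: frontier [eta–zeta 8, alpha–eta 9, epsilon–iota 4, iota–zeta 10, epsilon–mu 15, rho–zeta 14, alpha–rho 15] → take epsilon–iota (4); add epsilon.
Step 6: frontier [eta–zeta 8, alpha–eta 9, iota–zeta 10, rho–zeta 14, alpha–rho 15] → take eta–zeta (8); add zeta.
Step 7: frontier [alpha–eta 9, alpha–rho 15] → take alpha–eta (9); add alpha.
Vertex order: kappa, eta, iota, rho, mu, epsilon, zeta, alpha. The 6th vertex is epsilon.

epsilon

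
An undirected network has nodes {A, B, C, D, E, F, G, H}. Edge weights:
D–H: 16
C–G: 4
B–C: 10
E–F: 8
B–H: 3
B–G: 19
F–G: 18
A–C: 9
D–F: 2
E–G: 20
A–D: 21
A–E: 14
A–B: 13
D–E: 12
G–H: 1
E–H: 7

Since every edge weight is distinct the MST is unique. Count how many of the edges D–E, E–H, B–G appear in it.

Kruskal: consider edges lightest-first.
G–H (1): add — endpoints in different components.
D–F (2): add — endpoints in different components.
B–H (3): add — endpoints in different components.
C–G (4): add — endpoints in different components.
E–H (7): add — endpoints in different components.
E–F (8): add — endpoints in different components.
A–C (9): add — endpoints in different components.
MST edge set: {G–H, D–F, B–H, C–G, E–H, E–F, A–C}.
Of the listed edges, {E–H} are in the MST → 1.

1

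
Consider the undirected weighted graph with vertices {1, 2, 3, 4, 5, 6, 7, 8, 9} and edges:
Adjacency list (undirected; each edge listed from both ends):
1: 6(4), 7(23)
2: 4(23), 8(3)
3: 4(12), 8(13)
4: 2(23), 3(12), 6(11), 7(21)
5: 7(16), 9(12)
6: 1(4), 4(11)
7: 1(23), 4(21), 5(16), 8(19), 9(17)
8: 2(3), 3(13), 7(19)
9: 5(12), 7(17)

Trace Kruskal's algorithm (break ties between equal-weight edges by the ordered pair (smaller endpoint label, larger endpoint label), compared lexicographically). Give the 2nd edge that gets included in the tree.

Kruskal's algorithm — process edges by increasing weight (ties by edge label):
2–8 (3): add — endpoints in different components.
1–6 (4): add — endpoints in different components.
4–6 (11): add — endpoints in different components.
3–4 (12): add — endpoints in different components.
5–9 (12): add — endpoints in different components.
3–8 (13): add — endpoints in different components.
5–7 (16): add — endpoints in different components.
7–9 (17): skip — 7 and 9 already connected.
7–8 (19): add — endpoints in different components.
The 2nd edge added is 1–6.

1-6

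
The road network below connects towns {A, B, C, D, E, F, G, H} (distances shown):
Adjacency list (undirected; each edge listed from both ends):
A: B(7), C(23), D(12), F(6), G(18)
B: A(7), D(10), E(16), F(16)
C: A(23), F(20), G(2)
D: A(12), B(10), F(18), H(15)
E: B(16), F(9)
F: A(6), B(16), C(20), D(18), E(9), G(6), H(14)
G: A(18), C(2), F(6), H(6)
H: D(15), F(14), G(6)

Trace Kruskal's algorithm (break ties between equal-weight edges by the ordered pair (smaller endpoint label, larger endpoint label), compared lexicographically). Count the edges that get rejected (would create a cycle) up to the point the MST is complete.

Kruskal: consider edges lightest-first.
C–G (2): add — endpoints in different components.
A–F (6): add — endpoints in different components.
F–G (6): add — endpoints in different components.
G–H (6): add — endpoints in different components.
A–B (7): add — endpoints in different components.
E–F (9): add — endpoints in different components.
B–D (10): add — endpoints in different components.
Edges rejected before the tree was complete: 0.

0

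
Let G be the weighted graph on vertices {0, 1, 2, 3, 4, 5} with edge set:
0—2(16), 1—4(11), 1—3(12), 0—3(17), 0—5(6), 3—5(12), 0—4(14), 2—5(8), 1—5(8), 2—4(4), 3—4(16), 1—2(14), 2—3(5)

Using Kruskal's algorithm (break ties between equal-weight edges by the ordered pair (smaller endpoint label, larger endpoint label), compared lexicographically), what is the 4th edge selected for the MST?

1-5

Kruskal: consider edges lightest-first.
2—4 (4): add. Components now {0} {1} {2,4} {3} {5}
2—3 (5): add. Components now {0} {1} {2,3,4} {5}
0—5 (6): add. Components now {0,5} {1} {2,3,4}
1—5 (8): add. Components now {0,1,5} {2,3,4}
2—5 (8): add. Components now {0,1,2,3,4,5}
The 4th edge added is 1—5.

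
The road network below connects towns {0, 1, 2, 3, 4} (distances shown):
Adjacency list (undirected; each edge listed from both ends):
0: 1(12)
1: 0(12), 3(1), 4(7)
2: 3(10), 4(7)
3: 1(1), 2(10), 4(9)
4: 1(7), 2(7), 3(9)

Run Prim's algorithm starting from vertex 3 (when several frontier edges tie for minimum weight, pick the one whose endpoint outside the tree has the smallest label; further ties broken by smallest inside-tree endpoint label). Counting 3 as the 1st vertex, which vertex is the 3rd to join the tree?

Grow the tree from 3 using Prim:
Step 1: frontier [1-3 1, 3-4 9, 2-3 10] → take 1-3 (1); add 1.
Step 2: frontier [1-4 7, 0-1 12, 3-4 9, 2-3 10] → take 1-4 (7); add 4.
Step 3: frontier [0-1 12, 2-3 10, 2-4 7] → take 2-4 (7); add 2.
Step 4: frontier [0-1 12] → take 0-1 (12); add 0.
Vertex order: 3, 1, 4, 2, 0. The 3rd vertex is 4.

4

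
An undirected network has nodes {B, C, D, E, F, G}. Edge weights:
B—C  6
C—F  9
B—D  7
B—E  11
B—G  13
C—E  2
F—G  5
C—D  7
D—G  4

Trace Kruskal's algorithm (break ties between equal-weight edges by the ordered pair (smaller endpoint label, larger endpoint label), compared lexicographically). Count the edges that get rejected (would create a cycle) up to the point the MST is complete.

Kruskal's algorithm — process edges by increasing weight (ties by edge label):
C—E (2): add — endpoints in different components.
D—G (4): add — endpoints in different components.
F—G (5): add — endpoints in different components.
B—C (6): add — endpoints in different components.
B—D (7): add — endpoints in different components.
Edges rejected before the tree was complete: 0.

0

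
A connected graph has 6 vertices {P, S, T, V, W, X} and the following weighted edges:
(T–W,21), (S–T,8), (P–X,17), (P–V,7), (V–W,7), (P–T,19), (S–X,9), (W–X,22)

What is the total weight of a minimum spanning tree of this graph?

48

Kruskal: consider edges lightest-first.
P–V (7): add — endpoints in different components.
V–W (7): add — endpoints in different components.
S–T (8): add — endpoints in different components.
S–X (9): add — endpoints in different components.
P–X (17): add — endpoints in different components.
MST edges: P–V, V–W, S–T, S–X, P–X; total weight 7+7+8+9+17 = 48.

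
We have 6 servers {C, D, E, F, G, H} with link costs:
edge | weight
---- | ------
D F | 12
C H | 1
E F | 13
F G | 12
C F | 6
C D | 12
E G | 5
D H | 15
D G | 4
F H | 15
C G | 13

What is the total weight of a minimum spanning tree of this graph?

Prim's algorithm from C:
Step 1: cheapest edge leaving the tree is C H (1); add H.
Step 2: cheapest edge leaving the tree is C F (6); add F.
Step 3: cheapest edge leaving the tree is C D (12); add D.
Step 4: cheapest edge leaving the tree is D G (4); add G.
Step 5: cheapest edge leaving the tree is E G (5); add E.
MST edges: C H, C F, C D, D G, E G; total weight 1+6+12+4+5 = 28.

28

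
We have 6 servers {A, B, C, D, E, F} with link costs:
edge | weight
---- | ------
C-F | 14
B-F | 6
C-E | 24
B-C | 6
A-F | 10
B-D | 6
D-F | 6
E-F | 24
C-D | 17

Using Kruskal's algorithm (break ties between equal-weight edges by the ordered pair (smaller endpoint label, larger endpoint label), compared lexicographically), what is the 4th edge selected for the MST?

Kruskal's algorithm — process edges by increasing weight (ties by edge label):
B-C (6): add. Components now {A} {B,C} {D} {E} {F}
B-D (6): add. Components now {A} {B,C,D} {E} {F}
B-F (6): add. Components now {A} {B,C,D,F} {E}
D-F (6): skip — D and F already connected.
A-F (10): add. Components now {A,B,C,D,F} {E}
C-F (14): skip — C and F already connected.
C-D (17): skip — C and D already connected.
C-E (24): add. Components now {A,B,C,D,E,F}
The 4th edge added is A-F.

A-F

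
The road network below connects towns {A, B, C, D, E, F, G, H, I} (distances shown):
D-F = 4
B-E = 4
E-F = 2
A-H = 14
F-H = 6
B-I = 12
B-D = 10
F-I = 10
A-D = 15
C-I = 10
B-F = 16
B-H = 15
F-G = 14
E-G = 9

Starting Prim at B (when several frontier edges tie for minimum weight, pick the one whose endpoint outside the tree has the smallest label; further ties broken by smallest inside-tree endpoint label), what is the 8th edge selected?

Prim, starting at B.
Step 1: cheapest edge leaving the tree is B-E (4); add E.
Step 2: cheapest edge leaving the tree is E-F (2); add F.
Step 3: cheapest edge leaving the tree is D-F (4); add D.
Step 4: cheapest edge leaving the tree is F-H (6); add H.
Step 5: cheapest edge leaving the tree is E-G (9); add G.
Step 6: cheapest edge leaving the tree is F-I (10); add I.
Step 7: cheapest edge leaving the tree is C-I (10); add C.
Step 8: cheapest edge leaving the tree is A-H (14); add A.
The 8th edge added is A-H.

A-H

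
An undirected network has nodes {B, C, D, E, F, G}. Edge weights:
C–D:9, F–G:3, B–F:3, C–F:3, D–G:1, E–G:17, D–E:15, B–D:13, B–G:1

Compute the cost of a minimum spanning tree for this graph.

23

Prim, starting at E.
Step 1: cheapest edge leaving the tree is D–E (15); add D.
Step 2: cheapest edge leaving the tree is D–G (1); add G.
Step 3: cheapest edge leaving the tree is B–G (1); add B.
Step 4: cheapest edge leaving the tree is B–F (3); add F.
Step 5: cheapest edge leaving the tree is C–F (3); add C.
MST edges: D–E, D–G, B–G, B–F, C–F; total weight 15+1+1+3+3 = 23.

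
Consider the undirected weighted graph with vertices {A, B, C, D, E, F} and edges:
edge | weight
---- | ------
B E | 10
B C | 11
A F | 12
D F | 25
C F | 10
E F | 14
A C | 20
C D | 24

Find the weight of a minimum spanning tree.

67

Grow the tree from E using Prim:
Step 1: frontier [B E 10, E F 14] → take B E (10); add B.
Step 2: frontier [B C 11, E F 14] → take B C (11); add C.
Step 3: frontier [C F 10, A C 20, C D 24, E F 14] → take C F (10); add F.
Step 4: frontier [A C 20, C D 24, A F 12, D F 25] → take A F (12); add A.
Step 5: frontier [C D 24, D F 25] → take C D (24); add D.
MST edges: B E, B C, C F, A F, C D; total weight 10+11+10+12+24 = 67.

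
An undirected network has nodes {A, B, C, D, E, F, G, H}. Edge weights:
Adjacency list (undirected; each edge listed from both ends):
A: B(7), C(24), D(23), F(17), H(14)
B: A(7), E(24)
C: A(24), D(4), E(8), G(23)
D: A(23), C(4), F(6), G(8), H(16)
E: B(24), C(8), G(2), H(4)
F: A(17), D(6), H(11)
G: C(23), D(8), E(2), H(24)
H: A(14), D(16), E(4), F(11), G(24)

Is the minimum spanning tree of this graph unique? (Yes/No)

No

Kruskal's algorithm — process edges by increasing weight (ties by edge label):
E-G (2): add — endpoints in different components.
C-D (4): add — endpoints in different components.
E-H (4): add — endpoints in different components.
D-F (6): add — endpoints in different components.
A-B (7): add — endpoints in different components.
C-E (8): add — endpoints in different components.
D-G (8): skip — D and G already connected.
F-H (11): skip — F and H already connected.
A-H (14): add — endpoints in different components.
Non-tree edge D-G has weight 8, equal to the heaviest edge on its tree cycle — swapping gives another MST of the same weight. Not unique.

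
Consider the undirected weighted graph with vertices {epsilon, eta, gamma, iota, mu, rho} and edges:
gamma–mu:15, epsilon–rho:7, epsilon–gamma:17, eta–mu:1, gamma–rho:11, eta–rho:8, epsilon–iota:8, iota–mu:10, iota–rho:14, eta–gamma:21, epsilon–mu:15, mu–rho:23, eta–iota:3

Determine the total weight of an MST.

30

Prim's algorithm from iota:
Step 1: cheapest edge leaving the tree is eta–iota (3); add eta.
Step 2: cheapest edge leaving the tree is eta–mu (1); add mu.
Step 3: cheapest edge leaving the tree is epsilon–iota (8); add epsilon.
Step 4: cheapest edge leaving the tree is epsilon–rho (7); add rho.
Step 5: cheapest edge leaving the tree is gamma–rho (11); add gamma.
MST edges: eta–iota, eta–mu, epsilon–iota, epsilon–rho, gamma–rho; total weight 3+1+8+7+11 = 30.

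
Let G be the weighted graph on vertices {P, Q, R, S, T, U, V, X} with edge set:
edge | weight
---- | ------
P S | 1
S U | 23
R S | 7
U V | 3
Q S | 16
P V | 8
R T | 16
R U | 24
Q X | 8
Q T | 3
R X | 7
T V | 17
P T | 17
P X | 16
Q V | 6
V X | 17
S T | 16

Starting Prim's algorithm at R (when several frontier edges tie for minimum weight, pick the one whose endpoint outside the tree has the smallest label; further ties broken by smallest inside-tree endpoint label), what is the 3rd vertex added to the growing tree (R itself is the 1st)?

Prim's algorithm from R:
Step 1: cheapest edge leaving the tree is R S (7); add S.
Step 2: cheapest edge leaving the tree is P S (1); add P.
Step 3: cheapest edge leaving the tree is R X (7); add X.
Step 4: cheapest edge leaving the tree is Q X (8); add Q.
Step 5: cheapest edge leaving the tree is Q T (3); add T.
Step 6: cheapest edge leaving the tree is Q V (6); add V.
Step 7: cheapest edge leaving the tree is U V (3); add U.
Vertex order: R, S, P, X, Q, T, V, U. The 3rd vertex is P.

P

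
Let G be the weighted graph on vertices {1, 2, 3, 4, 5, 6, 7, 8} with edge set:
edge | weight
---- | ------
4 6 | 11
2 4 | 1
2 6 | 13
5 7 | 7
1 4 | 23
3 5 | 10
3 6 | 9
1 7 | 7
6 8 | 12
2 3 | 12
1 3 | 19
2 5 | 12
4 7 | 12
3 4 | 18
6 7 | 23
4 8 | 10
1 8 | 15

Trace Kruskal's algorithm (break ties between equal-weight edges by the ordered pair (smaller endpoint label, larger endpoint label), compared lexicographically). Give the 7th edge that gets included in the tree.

Kruskal's algorithm — process edges by increasing weight (ties by edge label):
2 4 (1): add — endpoints in different components.
1 7 (7): add — endpoints in different components.
5 7 (7): add — endpoints in different components.
3 6 (9): add — endpoints in different components.
3 5 (10): add — endpoints in different components.
4 8 (10): add — endpoints in different components.
4 6 (11): add — endpoints in different components.
The 7th edge added is 4 6.

4-6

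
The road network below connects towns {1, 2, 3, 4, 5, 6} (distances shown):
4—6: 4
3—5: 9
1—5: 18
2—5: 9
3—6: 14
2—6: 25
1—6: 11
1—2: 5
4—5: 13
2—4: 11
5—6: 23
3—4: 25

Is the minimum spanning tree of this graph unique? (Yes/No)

Kruskal's algorithm — process edges by increasing weight (ties by edge label):
4—6 (4): add — endpoints in different components.
1—2 (5): add — endpoints in different components.
2—5 (9): add — endpoints in different components.
3—5 (9): add — endpoints in different components.
1—6 (11): add — endpoints in different components.
Non-tree edge 2—4 has weight 11, equal to the heaviest edge on its tree cycle — swapping gives another MST of the same weight. Not unique.

No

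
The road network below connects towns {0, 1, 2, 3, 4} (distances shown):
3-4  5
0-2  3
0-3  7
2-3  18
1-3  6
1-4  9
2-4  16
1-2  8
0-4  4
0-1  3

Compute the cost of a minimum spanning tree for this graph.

Sort edges by weight, then run Kruskal:
0-1 (3): add. Components now {0,1} {2} {3} {4}
0-2 (3): add. Components now {0,1,2} {3} {4}
0-4 (4): add. Components now {0,1,2,4} {3}
3-4 (5): add. Components now {0,1,2,3,4}
MST edges: 0-1, 0-2, 0-4, 3-4; total weight 3+3+4+5 = 15.

15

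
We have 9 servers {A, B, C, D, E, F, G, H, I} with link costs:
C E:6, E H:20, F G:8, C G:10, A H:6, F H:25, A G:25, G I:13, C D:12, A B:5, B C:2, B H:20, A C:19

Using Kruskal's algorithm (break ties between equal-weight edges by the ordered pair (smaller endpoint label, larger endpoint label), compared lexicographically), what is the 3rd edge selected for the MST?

Kruskal: consider edges lightest-first.
B C (2): add — endpoints in different components.
A B (5): add — endpoints in different components.
A H (6): add — endpoints in different components.
C E (6): add — endpoints in different components.
F G (8): add — endpoints in different components.
C G (10): add — endpoints in different components.
C D (12): add — endpoints in different components.
G I (13): add — endpoints in different components.
The 3rd edge added is A H.

A-H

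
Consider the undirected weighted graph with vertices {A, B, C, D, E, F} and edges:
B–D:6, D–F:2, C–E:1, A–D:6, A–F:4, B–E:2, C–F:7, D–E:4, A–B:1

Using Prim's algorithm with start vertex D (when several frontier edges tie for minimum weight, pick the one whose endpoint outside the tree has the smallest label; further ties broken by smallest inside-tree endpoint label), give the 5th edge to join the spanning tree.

C-E

Prim's algorithm from D:
Step 1: frontier [D–F 2, D–E 4, A–D 6, B–D 6] → take D–F (2); add F.
Step 2: frontier [D–E 4, A–D 6, B–D 6, A–F 4, C–F 7] → take A–F (4); add A.
Step 3: frontier [A–B 1, D–E 4, B–D 6, C–F 7] → take A–B (1); add B.
Step 4: frontier [B–E 2, D–E 4, C–F 7] → take B–E (2); add E.
Step 5: frontier [C–E 1, C–F 7] → take C–E (1); add C.
The 5th edge added is C–E.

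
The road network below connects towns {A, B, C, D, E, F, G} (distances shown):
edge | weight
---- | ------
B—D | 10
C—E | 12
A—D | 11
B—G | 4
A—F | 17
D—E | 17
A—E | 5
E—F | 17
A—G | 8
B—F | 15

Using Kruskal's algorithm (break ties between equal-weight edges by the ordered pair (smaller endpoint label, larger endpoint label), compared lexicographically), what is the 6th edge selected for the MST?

B-F

Kruskal: consider edges lightest-first.
B—G (4): add — endpoints in different components.
A—E (5): add — endpoints in different components.
A—G (8): add — endpoints in different components.
B—D (10): add — endpoints in different components.
A—D (11): skip — A and D already connected.
C—E (12): add — endpoints in different components.
B—F (15): add — endpoints in different components.
The 6th edge added is B—F.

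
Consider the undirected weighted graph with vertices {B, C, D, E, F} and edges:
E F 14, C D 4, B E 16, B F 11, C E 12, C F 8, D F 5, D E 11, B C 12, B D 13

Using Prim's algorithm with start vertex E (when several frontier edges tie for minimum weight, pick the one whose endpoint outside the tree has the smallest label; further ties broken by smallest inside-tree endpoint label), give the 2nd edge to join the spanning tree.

Grow the tree from E using Prim:
Step 1: cheapest edge leaving the tree is D E (11); add D.
Step 2: cheapest edge leaving the tree is C D (4); add C.
Step 3: cheapest edge leaving the tree is D F (5); add F.
Step 4: cheapest edge leaving the tree is B F (11); add B.
The 2nd edge added is C D.

C-D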